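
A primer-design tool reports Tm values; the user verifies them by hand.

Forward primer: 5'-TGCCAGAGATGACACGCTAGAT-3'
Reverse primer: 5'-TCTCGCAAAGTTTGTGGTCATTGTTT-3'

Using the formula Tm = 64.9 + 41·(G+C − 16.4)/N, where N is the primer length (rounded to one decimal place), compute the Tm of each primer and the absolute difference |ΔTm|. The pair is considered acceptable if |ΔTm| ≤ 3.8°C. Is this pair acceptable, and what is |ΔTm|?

Forward: G+C = 11, N = 22 → Tm = 64.9 + 41·(11 − 16.4)/22 = 54.8°C.
Reverse: G+C = 10, N = 26 → Tm = 64.9 + 41·(10 − 16.4)/26 = 54.8°C.
|ΔTm| = |54.8 − 54.8| = 0.0°C, ≤ 3.8°C.

|ΔTm| = 0.0°C; the pair is acceptable.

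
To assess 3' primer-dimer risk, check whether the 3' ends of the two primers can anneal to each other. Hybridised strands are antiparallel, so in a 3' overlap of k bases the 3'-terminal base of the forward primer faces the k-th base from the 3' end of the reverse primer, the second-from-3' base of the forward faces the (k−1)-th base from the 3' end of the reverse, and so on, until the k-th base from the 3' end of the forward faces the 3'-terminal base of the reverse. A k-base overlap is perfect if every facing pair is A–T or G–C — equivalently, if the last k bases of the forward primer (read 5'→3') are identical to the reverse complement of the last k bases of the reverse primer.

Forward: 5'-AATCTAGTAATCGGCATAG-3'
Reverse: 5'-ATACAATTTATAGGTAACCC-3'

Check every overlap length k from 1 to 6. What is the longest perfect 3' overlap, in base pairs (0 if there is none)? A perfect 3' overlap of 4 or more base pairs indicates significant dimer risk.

Longest perfect overlap: 1 complementary base pair; below the dimer-risk threshold (threshold 4).

Last 6 bases (5'→3') — forward …GCATAG, reverse …TAACCC.
Reverse complement of the reverse primer's last 6 bases: GGGTTA; its first k bases are the reverse complement of the reverse primer's last k bases, so a perfect k-base overlap needs the forward primer's last k bases to equal them.
Comparing (forward last k vs required): k=1: G vs G ✓; k=2: AG vs GG ✗; k=3: TAG vs GGG ✗; k=4: ATAG vs GGGT ✗; k=5: CATAG vs GGGTT ✗; k=6: GCATAG vs GGGTTA ✗.
Only k = 1 is perfect, so the longest perfect 3' overlap is 1.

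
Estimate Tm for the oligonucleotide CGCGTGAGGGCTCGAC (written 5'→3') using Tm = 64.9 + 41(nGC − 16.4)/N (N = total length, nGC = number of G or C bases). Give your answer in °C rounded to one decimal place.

53.6°C

Base counts: A=2, T=2, G=7, C=5; G+C = 12, N = 16.
Tm = 64.9 + 41·(12 − 16.4)/16 = 64.9 + -180.40/16 = 53.6°C.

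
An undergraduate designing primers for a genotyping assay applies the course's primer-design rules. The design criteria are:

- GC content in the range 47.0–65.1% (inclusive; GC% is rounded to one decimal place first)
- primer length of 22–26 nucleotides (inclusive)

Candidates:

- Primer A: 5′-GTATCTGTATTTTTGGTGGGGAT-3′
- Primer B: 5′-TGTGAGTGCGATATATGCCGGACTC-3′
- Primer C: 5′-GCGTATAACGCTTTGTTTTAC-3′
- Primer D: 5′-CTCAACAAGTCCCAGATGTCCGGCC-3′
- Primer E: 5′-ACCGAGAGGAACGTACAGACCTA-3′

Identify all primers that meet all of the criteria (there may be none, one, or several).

Primer B, Primer D and Primer E.

Primer A (23 nt, A=3 T=11 G=8 C=1): GC 9/23 = 39.1%, outside 47.0–65.1% ✗; length 23 ✓ — fails.
Primer B (25 nt, A=5 T=7 G=8 C=5): GC 13/25 = 52.0% ✓; length 25 ✓ — passes.
Primer C (21 nt, A=4 T=9 G=4 C=4): GC 8/21 = 38.1%, outside 47.0–65.1% ✗; length 21, outside 22–26 ✗ — fails.
Primer D (25 nt, A=6 T=4 G=5 C=10): GC 15/25 = 60.0% ✓; length 25 ✓ — passes.
Primer E (23 nt, A=9 T=2 G=6 C=6): GC 12/23 = 52.2% ✓; length 23 ✓ — passes.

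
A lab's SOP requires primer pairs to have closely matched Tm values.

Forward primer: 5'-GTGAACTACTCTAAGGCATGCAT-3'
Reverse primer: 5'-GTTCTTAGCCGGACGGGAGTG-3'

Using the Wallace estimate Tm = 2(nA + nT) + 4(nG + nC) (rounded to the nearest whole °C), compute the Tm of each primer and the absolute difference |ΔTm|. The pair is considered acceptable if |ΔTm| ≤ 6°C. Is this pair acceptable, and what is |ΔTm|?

|ΔTm| = 2°C; the pair is acceptable.

Forward: A=7 T=6 G=5 C=5 → Tm = 2·13 + 4·10 = 66°C.
Reverse: A=3 T=5 G=9 C=4 → Tm = 2·8 + 4·13 = 68°C.
|ΔTm| = |66 − 68| = 2°C, ≤ 6°C.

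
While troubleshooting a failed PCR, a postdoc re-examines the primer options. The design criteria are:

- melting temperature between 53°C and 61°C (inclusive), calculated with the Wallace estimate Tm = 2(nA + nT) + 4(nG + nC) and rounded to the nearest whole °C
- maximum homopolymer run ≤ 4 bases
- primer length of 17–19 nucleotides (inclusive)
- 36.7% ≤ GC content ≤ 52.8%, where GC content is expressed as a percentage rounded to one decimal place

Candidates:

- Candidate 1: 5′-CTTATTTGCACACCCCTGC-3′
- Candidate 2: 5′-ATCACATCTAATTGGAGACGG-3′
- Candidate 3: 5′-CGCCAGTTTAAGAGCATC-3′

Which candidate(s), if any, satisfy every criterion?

Candidate 1 and Candidate 3.

Candidate 1 (19 nt, A=3 T=6 G=2 C=8): Tm = 2·9 + 4·10 = 58°C ✓; longest run = 4 ✓; length 19 ✓; GC 10/19 = 52.6% ✓ — passes.
Candidate 2 (21 nt, A=7 T=5 G=5 C=4): Tm = 2·12 + 4·9 = 60°C ✓; longest run = 2 ✓; length 21, outside 17–19 ✗; GC 9/21 = 42.9% ✓ — fails.
Candidate 3 (18 nt, A=5 T=4 G=4 C=5): Tm = 2·9 + 4·9 = 54°C ✓; longest run = 3 ✓; length 18 ✓; GC 9/18 = 50.0% ✓ — passes.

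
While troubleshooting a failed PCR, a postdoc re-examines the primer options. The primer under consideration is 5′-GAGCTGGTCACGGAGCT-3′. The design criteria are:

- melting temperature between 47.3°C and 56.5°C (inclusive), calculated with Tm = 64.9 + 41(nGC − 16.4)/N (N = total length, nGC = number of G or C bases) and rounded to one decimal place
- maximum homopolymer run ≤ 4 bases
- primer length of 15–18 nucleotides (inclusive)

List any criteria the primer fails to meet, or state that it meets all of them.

Meets all criteria.

Base counts: A=3, T=3, G=7, C=4 (length 17).
Tm: Tm = 64.9 + 41·(11 − 16.4)/17 = 51.9°C ✓
homopolymer run: longest run = 2 ✓
length: length 17 ✓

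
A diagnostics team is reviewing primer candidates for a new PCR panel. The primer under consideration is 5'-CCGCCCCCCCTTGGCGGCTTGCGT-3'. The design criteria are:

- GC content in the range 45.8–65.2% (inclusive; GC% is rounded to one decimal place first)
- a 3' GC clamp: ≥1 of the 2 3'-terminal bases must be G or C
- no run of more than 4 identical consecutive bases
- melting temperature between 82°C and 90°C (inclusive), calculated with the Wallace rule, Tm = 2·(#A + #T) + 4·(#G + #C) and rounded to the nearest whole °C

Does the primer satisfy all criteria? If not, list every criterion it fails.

Base counts: A=0, T=5, G=7, C=12 (length 24).
GC content: GC 19/24 = 79.2%, outside 45.8–65.2% ✗
GC clamp: 3' end GT has 1 G/C ✓
homopolymer run: longest run = 7, exceeds 4 ✗
Tm: Tm = 2·5 + 4·19 = 86°C ✓

Fails: GC content, homopolymer run.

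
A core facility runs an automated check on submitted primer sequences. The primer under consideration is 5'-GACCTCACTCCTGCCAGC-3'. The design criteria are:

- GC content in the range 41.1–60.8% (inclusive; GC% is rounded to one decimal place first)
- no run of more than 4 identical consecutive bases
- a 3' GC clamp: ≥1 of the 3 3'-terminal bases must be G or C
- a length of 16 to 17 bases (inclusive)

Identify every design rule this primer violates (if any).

Fails: GC content, length.

Base counts: A=3, T=3, G=3, C=9 (length 18).
GC content: GC 12/18 = 66.7%, outside 41.1–60.8% ✗
homopolymer run: longest run = 2 ✓
GC clamp: 3' end AGC has 2 G/C ✓
length: length 18, outside 16–17 ✗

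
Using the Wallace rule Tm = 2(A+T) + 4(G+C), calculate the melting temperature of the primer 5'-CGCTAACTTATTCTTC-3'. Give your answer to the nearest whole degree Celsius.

Base counts: A=3, T=7, G=1, C=5 (length 16).
Tm = 2·(3+7) + 4·(1+5) = 2·10 + 4·6 = 20 + 24 = 44°C.

44°C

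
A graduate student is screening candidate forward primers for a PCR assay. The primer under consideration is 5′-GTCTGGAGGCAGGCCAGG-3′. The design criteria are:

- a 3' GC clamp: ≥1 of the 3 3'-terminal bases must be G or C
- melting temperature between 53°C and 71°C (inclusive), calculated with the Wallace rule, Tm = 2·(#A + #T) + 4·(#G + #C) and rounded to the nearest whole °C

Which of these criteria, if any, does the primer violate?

Meets all criteria.

Base counts: A=3, T=2, G=9, C=4 (length 18).
GC clamp: 3' end AGG has 2 G/C ✓
Tm: Tm = 2·5 + 4·13 = 62°C ✓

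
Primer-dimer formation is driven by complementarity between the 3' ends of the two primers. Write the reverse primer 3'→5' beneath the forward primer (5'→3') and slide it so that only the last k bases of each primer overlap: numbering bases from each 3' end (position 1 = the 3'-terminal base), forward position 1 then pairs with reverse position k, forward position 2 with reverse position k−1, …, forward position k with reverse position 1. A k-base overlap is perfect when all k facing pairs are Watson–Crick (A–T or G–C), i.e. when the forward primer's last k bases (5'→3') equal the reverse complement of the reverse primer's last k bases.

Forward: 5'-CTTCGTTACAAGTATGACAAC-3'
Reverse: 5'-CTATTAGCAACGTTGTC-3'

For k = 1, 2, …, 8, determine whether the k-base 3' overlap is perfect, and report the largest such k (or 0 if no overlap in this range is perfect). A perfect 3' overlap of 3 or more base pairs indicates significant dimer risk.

Last 8 bases (5'→3') — forward …ATGACAAC, reverse …ACGTTGTC.
Reverse complement of the reverse primer's last 8 bases: GACAACGT; its first k bases are the reverse complement of the reverse primer's last k bases, so a perfect k-base overlap needs the forward primer's last k bases to equal them.
Comparing (forward last k vs required): k=1: C vs G ✗; k=2: AC vs GA ✗; k=3: AAC vs GAC ✗; k=4: CAAC vs GACA ✗; k=5: ACAAC vs GACAA ✗; k=6: GACAAC vs GACAAC ✓; k=7: TGACAAC vs GACAACG ✗; k=8: ATGACAAC vs GACAACGT ✗.
Only k = 6 is perfect, so the longest perfect 3' overlap is 6.

Longest perfect overlap: 6 complementary base pairs; significant dimer risk (threshold 3).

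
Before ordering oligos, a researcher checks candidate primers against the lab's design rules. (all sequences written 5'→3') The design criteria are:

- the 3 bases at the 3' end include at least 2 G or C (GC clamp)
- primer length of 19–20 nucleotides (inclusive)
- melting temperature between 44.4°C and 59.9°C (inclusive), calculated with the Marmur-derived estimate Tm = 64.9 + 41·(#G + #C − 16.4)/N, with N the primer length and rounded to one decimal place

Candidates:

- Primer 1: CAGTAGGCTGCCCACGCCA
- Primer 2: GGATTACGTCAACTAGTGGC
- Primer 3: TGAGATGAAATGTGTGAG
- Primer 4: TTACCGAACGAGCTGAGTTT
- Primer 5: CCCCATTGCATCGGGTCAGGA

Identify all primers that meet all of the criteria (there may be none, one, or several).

Primer 1 and Primer 2.

Primer 1 (19 nt, A=4 T=2 G=5 C=8): 3' end CCA has 2 G/C ✓; length 19 ✓; Tm = 64.9 + 41·(13 − 16.4)/19 = 57.6°C ✓ — passes.
Primer 2 (20 nt, A=5 T=5 G=6 C=4): 3' end GGC has 3 G/C ✓; length 20 ✓; Tm = 64.9 + 41·(10 − 16.4)/20 = 51.8°C ✓ — passes.
Primer 3 (18 nt, A=6 T=5 G=7 C=0): 3' end GAG has 2 G/C ✓; length 18, outside 19–20 ✗; Tm = 64.9 + 41·(7 − 16.4)/18 = 43.5°C, outside 44.4–59.9°C ✗ — fails.
Primer 4 (20 nt, A=5 T=6 G=5 C=4): 3' end TTT has 0 G/C, need ≥2 ✗; length 20 ✓; Tm = 64.9 + 41·(9 − 16.4)/20 = 49.7°C ✓ — fails.
Primer 5 (21 nt, A=4 T=4 G=6 C=7): 3' end GGA has 2 G/C ✓; length 21, outside 19–20 ✗; Tm = 64.9 + 41·(13 − 16.4)/21 = 58.3°C ✓ — fails.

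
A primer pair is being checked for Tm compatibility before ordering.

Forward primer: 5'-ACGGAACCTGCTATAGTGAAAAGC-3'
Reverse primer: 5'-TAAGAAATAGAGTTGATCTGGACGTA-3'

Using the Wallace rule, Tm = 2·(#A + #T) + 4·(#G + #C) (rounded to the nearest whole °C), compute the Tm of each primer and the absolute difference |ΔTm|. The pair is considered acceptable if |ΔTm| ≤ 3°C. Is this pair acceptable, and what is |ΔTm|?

Forward: A=9 T=4 G=6 C=5 → Tm = 2·13 + 4·11 = 70°C.
Reverse: A=10 T=7 G=7 C=2 → Tm = 2·17 + 4·9 = 70°C.
|ΔTm| = |70 − 70| = 0°C, ≤ 3°C.

|ΔTm| = 0°C; the pair is acceptable.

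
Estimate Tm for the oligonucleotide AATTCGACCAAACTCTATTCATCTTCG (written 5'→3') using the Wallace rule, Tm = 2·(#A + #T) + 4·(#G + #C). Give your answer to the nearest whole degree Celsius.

74°C

Base counts: A=8, T=9, G=2, C=8 (length 27).
Tm = 2·(8+9) + 4·(2+8) = 2·17 + 4·10 = 34 + 40 = 74°C.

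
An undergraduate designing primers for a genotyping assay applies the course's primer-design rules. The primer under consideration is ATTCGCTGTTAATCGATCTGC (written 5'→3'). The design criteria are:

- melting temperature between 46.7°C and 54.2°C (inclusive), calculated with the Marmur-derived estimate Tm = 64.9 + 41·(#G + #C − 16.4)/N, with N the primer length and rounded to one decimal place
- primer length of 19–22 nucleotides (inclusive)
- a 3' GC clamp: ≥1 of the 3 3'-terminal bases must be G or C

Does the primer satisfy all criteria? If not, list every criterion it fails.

Meets all criteria.

Base counts: A=4, T=8, G=4, C=5 (length 21).
Tm: Tm = 64.9 + 41·(9 − 16.4)/21 = 50.5°C ✓
length: length 21 ✓
GC clamp: 3' end TGC has 2 G/C ✓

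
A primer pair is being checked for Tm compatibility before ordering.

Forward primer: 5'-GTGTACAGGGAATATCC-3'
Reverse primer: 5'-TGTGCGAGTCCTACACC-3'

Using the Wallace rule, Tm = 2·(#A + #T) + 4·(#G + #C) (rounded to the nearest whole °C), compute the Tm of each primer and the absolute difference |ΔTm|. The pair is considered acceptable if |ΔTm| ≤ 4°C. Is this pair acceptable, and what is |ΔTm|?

|ΔTm| = 4°C; the pair is acceptable.

Forward: A=5 T=4 G=5 C=3 → Tm = 2·9 + 4·8 = 50°C.
Reverse: A=3 T=4 G=4 C=6 → Tm = 2·7 + 4·10 = 54°C.
|ΔTm| = |50 − 54| = 4°C, ≤ 4°C.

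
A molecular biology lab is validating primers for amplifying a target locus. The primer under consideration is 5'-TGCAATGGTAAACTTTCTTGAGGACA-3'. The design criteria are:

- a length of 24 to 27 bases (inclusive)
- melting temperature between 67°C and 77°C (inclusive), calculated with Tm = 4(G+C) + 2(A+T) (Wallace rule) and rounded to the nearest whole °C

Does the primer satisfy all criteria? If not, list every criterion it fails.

Meets all criteria.

Base counts: A=8, T=8, G=6, C=4 (length 26).
length: length 26 ✓
Tm: Tm = 2·16 + 4·10 = 72°C ✓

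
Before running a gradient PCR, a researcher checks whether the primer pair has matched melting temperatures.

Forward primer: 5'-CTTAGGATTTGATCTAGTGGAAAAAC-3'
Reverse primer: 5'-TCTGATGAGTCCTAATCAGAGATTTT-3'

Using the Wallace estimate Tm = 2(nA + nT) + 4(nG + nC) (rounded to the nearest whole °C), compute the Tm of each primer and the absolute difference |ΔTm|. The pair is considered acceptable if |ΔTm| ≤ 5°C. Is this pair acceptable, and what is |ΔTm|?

Forward: A=9 T=8 G=6 C=3 → Tm = 2·17 + 4·9 = 70°C.
Reverse: A=7 T=10 G=5 C=4 → Tm = 2·17 + 4·9 = 70°C.
|ΔTm| = |70 − 70| = 0°C, ≤ 5°C.

|ΔTm| = 0°C; the pair is acceptable.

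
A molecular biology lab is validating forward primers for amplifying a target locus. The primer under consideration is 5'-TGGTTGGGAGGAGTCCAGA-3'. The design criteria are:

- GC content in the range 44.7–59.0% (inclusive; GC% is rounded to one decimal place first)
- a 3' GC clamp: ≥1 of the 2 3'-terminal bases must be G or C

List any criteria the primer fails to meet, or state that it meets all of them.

Meets all criteria.

Base counts: A=4, T=4, G=9, C=2 (length 19).
GC content: GC 11/19 = 57.9% ✓
GC clamp: 3' end GA has 1 G/C ✓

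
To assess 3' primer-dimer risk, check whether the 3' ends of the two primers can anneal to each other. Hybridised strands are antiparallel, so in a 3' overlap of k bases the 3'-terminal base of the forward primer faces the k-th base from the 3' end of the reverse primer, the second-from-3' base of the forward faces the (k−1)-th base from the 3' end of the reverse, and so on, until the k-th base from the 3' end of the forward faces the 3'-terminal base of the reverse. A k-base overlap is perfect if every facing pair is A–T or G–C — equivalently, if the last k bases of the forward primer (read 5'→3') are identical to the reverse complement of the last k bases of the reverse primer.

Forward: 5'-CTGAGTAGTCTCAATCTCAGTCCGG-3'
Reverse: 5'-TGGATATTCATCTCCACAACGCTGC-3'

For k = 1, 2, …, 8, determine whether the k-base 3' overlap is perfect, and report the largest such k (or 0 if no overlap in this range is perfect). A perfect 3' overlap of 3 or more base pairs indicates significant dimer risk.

Last 8 bases (5'→3') — forward …CAGTCCGG, reverse …AACGCTGC.
Reverse complement of the reverse primer's last 8 bases: GCAGCGTT; its first k bases are the reverse complement of the reverse primer's last k bases, so a perfect k-base overlap needs the forward primer's last k bases to equal them.
Comparing (forward last k vs required): k=1: G vs G ✓; k=2: GG vs GC ✗; k=3: CGG vs GCA ✗; k=4: CCGG vs GCAG ✗; k=5: TCCGG vs GCAGC ✗; k=6: GTCCGG vs GCAGCG ✗; k=7: AGTCCGG vs GCAGCGT ✗; k=8: CAGTCCGG vs GCAGCGTT ✗.
Only k = 1 is perfect, so the longest perfect 3' overlap is 1.

Longest perfect overlap: 1 complementary base pair; below the dimer-risk threshold (threshold 3).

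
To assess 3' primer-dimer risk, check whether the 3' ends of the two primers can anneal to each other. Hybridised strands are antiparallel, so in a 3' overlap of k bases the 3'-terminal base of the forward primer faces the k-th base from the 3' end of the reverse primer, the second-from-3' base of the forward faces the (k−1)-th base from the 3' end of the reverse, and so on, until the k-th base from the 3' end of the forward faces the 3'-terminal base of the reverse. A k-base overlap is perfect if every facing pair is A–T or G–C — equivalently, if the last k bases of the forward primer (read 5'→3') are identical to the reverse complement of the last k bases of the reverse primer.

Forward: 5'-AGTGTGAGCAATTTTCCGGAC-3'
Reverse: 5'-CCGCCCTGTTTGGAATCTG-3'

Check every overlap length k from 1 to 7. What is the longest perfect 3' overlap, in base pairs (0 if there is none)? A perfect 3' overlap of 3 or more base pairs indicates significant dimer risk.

Last 7 bases (5'→3') — forward …TCCGGAC, reverse …GAATCTG.
Reverse complement of the reverse primer's last 7 bases: CAGATTC; its first k bases are the reverse complement of the reverse primer's last k bases, so a perfect k-base overlap needs the forward primer's last k bases to equal them.
Comparing (forward last k vs required): k=1: C vs C ✓; k=2: AC vs CA ✗; k=3: GAC vs CAG ✗; k=4: GGAC vs CAGA ✗; k=5: CGGAC vs CAGAT ✗; k=6: CCGGAC vs CAGATT ✗; k=7: TCCGGAC vs CAGATTC ✗.
Only k = 1 is perfect, so the longest perfect 3' overlap is 1.

Longest perfect overlap: 1 complementary base pair; below the dimer-risk threshold (threshold 3).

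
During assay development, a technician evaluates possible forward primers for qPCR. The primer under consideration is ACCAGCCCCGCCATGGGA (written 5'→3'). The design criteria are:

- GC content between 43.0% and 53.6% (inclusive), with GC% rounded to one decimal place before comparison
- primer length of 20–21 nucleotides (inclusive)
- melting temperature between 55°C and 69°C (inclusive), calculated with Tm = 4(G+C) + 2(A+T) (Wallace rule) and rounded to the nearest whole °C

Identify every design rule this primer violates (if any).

Fails: GC content, length.

Base counts: A=4, T=1, G=5, C=8 (length 18).
GC content: GC 13/18 = 72.2%, outside 43.0–53.6% ✗
length: length 18, outside 20–21 ✗
Tm: Tm = 2·5 + 4·13 = 62°C ✓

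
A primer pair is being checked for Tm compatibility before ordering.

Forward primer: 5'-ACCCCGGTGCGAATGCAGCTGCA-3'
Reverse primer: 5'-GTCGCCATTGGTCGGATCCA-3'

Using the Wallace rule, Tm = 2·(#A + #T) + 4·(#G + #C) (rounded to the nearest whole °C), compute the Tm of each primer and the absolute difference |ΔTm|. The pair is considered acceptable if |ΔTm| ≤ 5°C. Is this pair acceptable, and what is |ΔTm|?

|ΔTm| = 12°C; the pair is not acceptable.

Forward: A=5 T=3 G=7 C=8 → Tm = 2·8 + 4·15 = 76°C.
Reverse: A=3 T=5 G=6 C=6 → Tm = 2·8 + 4·12 = 64°C.
|ΔTm| = |76 − 64| = 12°C, > 5°C.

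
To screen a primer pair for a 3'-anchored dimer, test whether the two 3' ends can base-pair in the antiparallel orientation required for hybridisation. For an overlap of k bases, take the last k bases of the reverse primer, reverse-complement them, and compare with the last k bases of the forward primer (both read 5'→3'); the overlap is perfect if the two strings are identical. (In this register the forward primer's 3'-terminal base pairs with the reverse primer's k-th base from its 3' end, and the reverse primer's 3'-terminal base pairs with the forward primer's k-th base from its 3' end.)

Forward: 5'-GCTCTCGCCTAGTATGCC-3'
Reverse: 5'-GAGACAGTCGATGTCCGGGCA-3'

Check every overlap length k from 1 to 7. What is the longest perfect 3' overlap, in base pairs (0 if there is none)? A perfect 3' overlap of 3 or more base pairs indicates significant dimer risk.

Last 7 bases (5'→3') — forward …GTATGCC, reverse …CCGGGCA.
Reverse complement of the reverse primer's last 7 bases: TGCCCGG; its first k bases are the reverse complement of the reverse primer's last k bases, so a perfect k-base overlap needs the forward primer's last k bases to equal them.
Comparing (forward last k vs required): k=1: C vs T ✗; k=2: CC vs TG ✗; k=3: GCC vs TGC ✗; k=4: TGCC vs TGCC ✓; k=5: ATGCC vs TGCCC ✗; k=6: TATGCC vs TGCCCG ✗; k=7: GTATGCC vs TGCCCGG ✗.
Only k = 4 is perfect, so the longest perfect 3' overlap is 4.

Longest perfect overlap: 4 complementary base pairs; significant dimer risk (threshold 3).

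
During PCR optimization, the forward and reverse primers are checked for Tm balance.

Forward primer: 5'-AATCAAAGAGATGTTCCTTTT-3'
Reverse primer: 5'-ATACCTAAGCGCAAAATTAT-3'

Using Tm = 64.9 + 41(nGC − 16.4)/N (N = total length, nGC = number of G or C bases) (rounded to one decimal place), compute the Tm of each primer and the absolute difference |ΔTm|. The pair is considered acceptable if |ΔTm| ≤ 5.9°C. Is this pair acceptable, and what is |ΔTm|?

|ΔTm| = 1.0°C; the pair is acceptable.

Forward: G+C = 6, N = 21 → Tm = 64.9 + 41·(6 − 16.4)/21 = 44.6°C.
Reverse: G+C = 6, N = 20 → Tm = 64.9 + 41·(6 − 16.4)/20 = 43.6°C.
|ΔTm| = |44.6 − 43.6| = 1.0°C, ≤ 5.9°C.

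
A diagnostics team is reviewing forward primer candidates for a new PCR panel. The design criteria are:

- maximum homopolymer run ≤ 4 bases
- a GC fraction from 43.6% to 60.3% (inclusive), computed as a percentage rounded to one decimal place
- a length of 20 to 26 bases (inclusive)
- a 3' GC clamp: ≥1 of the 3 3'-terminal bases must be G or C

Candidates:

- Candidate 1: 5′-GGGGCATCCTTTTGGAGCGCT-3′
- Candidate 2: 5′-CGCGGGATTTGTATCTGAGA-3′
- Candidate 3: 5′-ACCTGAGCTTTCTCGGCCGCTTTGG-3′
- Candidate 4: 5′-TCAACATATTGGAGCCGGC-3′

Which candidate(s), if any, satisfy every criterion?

Candidate 1 (21 nt, A=2 T=6 G=8 C=5): longest run = 4 ✓; GC 13/21 = 61.9%, outside 43.6–60.3% ✗; length 21 ✓; 3' end GCT has 2 G/C ✓ — fails.
Candidate 2 (20 nt, A=4 T=6 G=7 C=3): longest run = 3 ✓; GC 10/20 = 50.0% ✓; length 20 ✓; 3' end AGA has 1 G/C ✓ — passes.
Candidate 3 (25 nt, A=2 T=8 G=7 C=8): longest run = 3 ✓; GC 15/25 = 60.0% ✓; length 25 ✓; 3' end TGG has 2 G/C ✓ — passes.
Candidate 4 (19 nt, A=5 T=4 G=5 C=5): longest run = 2 ✓; GC 10/19 = 52.6% ✓; length 19, outside 20–26 ✗; 3' end GGC has 3 G/C ✓ — fails.

Candidate 2 and Candidate 3.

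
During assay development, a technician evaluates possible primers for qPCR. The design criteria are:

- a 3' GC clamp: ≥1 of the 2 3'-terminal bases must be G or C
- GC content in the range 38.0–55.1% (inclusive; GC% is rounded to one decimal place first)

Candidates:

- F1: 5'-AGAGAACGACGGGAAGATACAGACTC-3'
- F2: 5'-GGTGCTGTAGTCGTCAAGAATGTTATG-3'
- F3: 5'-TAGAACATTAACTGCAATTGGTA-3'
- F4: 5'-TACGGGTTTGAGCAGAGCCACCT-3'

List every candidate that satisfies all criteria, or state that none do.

F1 and F2.

F1 (26 nt, A=11 T=2 G=8 C=5): 3' end TC has 1 G/C ✓; GC 13/26 = 50.0% ✓ — passes.
F2 (27 nt, A=6 T=9 G=9 C=3): 3' end TG has 1 G/C ✓; GC 12/27 = 44.4% ✓ — passes.
F3 (23 nt, A=9 T=7 G=4 C=3): 3' end TA has 0 G/C, need ≥1 ✗; GC 7/23 = 30.4%, outside 38.0–55.1% ✗ — fails.
F4 (23 nt, A=5 T=5 G=7 C=6): 3' end CT has 1 G/C ✓; GC 13/23 = 56.5%, outside 38.0–55.1% ✗ — fails.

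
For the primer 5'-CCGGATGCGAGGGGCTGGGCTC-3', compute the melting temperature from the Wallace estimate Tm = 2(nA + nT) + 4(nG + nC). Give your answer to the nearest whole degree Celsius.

78°C

Base counts: A=2, T=3, G=11, C=6 (length 22).
Tm = 2·(2+3) + 4·(11+6) = 2·5 + 4·17 = 10 + 68 = 78°C.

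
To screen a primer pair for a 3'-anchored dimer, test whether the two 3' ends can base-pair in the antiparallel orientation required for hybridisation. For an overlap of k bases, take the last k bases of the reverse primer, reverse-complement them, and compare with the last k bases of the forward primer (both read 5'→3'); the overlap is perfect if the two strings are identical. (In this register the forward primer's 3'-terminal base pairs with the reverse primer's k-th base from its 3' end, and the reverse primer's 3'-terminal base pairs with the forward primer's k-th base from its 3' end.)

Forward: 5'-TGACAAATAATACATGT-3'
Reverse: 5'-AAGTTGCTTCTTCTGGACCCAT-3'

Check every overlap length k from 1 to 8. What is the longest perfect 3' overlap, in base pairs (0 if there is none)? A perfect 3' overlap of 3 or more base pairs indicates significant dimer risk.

Last 8 bases (5'→3') — forward …ATACATGT, reverse …GGACCCAT.
Reverse complement of the reverse primer's last 8 bases: ATGGGTCC; its first k bases are the reverse complement of the reverse primer's last k bases, so a perfect k-base overlap needs the forward primer's last k bases to equal them.
Comparing (forward last k vs required): k=1: T vs A ✗; k=2: GT vs AT ✗; k=3: TGT vs ATG ✗; k=4: ATGT vs ATGG ✗; k=5: CATGT vs ATGGG ✗; k=6: ACATGT vs ATGGGT ✗; k=7: TACATGT vs ATGGGTC ✗; k=8: ATACATGT vs ATGGGTCC ✗.
No overlap length from 1 to 8 is perfect, so the longest perfect 3' overlap is 0.

Longest perfect overlap: 0 complementary base pairs; below the dimer-risk threshold (threshold 3).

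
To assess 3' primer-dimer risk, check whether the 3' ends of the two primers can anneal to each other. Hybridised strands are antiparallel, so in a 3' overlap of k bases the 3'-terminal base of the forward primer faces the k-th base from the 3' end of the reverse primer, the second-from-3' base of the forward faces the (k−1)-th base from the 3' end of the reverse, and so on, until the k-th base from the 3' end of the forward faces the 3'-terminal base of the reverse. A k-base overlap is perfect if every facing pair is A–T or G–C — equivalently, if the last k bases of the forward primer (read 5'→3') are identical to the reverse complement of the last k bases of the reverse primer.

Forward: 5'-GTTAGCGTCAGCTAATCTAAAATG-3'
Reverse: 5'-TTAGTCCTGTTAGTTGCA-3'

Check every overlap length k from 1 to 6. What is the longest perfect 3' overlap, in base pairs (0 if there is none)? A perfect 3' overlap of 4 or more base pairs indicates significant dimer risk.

Last 6 bases (5'→3') — forward …AAAATG, reverse …GTTGCA.
Reverse complement of the reverse primer's last 6 bases: TGCAAC; its first k bases are the reverse complement of the reverse primer's last k bases, so a perfect k-base overlap needs the forward primer's last k bases to equal them.
Comparing (forward last k vs required): k=1: G vs T ✗; k=2: TG vs TG ✓; k=3: ATG vs TGC ✗; k=4: AATG vs TGCA ✗; k=5: AAATG vs TGCAA ✗; k=6: AAAATG vs TGCAAC ✗.
Only k = 2 is perfect, so the longest perfect 3' overlap is 2.

Longest perfect overlap: 2 complementary base pairs; below the dimer-risk threshold (threshold 4).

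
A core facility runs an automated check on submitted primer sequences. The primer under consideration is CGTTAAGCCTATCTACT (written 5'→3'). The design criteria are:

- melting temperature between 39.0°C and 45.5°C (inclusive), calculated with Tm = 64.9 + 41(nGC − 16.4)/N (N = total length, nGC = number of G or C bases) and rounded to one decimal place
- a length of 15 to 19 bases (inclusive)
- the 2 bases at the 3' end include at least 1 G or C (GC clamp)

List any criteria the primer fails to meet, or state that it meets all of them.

Base counts: A=4, T=6, G=2, C=5 (length 17).
Tm: Tm = 64.9 + 41·(7 − 16.4)/17 = 42.2°C ✓
length: length 17 ✓
GC clamp: 3' end CT has 1 G/C ✓

Meets all criteria.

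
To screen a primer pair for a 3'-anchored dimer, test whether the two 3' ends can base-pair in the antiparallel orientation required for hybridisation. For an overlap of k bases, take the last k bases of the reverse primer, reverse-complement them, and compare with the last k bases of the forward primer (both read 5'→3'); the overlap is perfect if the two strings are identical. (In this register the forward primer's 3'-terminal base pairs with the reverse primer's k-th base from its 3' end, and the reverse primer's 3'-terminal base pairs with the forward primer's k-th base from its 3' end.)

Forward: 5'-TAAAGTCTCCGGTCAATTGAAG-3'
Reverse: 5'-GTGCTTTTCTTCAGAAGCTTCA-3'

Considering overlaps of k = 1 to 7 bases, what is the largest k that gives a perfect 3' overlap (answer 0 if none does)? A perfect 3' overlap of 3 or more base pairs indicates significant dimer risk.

Last 7 bases (5'→3') — forward …ATTGAAG, reverse …AGCTTCA.
Reverse complement of the reverse primer's last 7 bases: TGAAGCT; its first k bases are the reverse complement of the reverse primer's last k bases, so a perfect k-base overlap needs the forward primer's last k bases to equal them.
Comparing (forward last k vs required): k=1: G vs T ✗; k=2: AG vs TG ✗; k=3: AAG vs TGA ✗; k=4: GAAG vs TGAA ✗; k=5: TGAAG vs TGAAG ✓; k=6: TTGAAG vs TGAAGC ✗; k=7: ATTGAAG vs TGAAGCT ✗.
Only k = 5 is perfect, so the longest perfect 3' overlap is 5.

Longest perfect overlap: 5 complementary base pairs; significant dimer risk (threshold 3).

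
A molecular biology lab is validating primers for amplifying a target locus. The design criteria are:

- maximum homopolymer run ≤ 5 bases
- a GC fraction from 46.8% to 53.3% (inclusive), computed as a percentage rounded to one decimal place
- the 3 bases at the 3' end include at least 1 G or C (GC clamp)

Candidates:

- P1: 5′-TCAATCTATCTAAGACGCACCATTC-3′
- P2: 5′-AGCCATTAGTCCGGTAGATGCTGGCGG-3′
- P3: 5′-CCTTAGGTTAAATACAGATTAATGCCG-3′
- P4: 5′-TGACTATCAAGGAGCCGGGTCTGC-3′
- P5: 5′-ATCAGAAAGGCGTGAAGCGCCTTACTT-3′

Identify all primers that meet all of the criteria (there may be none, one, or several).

P1 (25 nt, A=8 T=7 G=2 C=8): longest run = 2 ✓; GC 10/25 = 40.0%, outside 46.8–53.3% ✗; 3' end TTC has 1 G/C ✓ — fails.
P2 (27 nt, A=5 T=6 G=10 C=6): longest run = 2 ✓; GC 16/27 = 59.3%, outside 46.8–53.3% ✗; 3' end CGG has 3 G/C ✓ — fails.
P3 (27 nt, A=9 T=8 G=5 C=5): longest run = 3 ✓; GC 10/27 = 37.0%, outside 46.8–53.3% ✗; 3' end CCG has 3 G/C ✓ — fails.
P4 (24 nt, A=5 T=5 G=8 C=6): longest run = 3 ✓; GC 14/24 = 58.3%, outside 46.8–53.3% ✗; 3' end TGC has 2 G/C ✓ — fails.
P5 (27 nt, A=8 T=6 G=7 C=6): longest run = 3 ✓; GC 13/27 = 48.1% ✓; 3' end CTT has 1 G/C ✓ — passes.

P5 only.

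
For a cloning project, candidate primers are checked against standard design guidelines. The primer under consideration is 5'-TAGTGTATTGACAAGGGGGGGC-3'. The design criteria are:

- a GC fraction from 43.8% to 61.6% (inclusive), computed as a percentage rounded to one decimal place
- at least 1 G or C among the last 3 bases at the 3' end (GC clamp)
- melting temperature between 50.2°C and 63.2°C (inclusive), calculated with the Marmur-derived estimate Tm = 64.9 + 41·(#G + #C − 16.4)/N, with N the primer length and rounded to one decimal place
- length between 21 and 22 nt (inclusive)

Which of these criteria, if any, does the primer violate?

Base counts: A=5, T=5, G=10, C=2 (length 22).
GC content: GC 12/22 = 54.5% ✓
GC clamp: 3' end GGC has 3 G/C ✓
Tm: Tm = 64.9 + 41·(12 − 16.4)/22 = 56.7°C ✓
length: length 22 ✓

Meets all criteria.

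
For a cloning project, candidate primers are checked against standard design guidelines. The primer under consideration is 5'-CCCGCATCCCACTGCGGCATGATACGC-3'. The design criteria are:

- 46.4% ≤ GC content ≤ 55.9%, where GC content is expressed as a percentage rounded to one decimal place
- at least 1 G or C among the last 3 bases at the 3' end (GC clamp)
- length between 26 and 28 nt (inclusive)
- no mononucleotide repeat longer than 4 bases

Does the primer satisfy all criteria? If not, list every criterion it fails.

Base counts: A=5, T=4, G=6, C=12 (length 27).
GC content: GC 18/27 = 66.7%, outside 46.4–55.9% ✗
GC clamp: 3' end CGC has 3 G/C ✓
length: length 27 ✓
homopolymer run: longest run = 3 ✓

Fails: GC content.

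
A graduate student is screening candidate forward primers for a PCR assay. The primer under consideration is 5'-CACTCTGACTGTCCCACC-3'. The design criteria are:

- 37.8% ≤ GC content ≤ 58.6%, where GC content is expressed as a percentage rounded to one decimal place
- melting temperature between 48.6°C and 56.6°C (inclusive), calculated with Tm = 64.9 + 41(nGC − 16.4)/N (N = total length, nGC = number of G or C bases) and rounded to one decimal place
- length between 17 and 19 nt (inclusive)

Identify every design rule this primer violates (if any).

Fails: GC content.

Base counts: A=3, T=4, G=2, C=9 (length 18).
GC content: GC 11/18 = 61.1%, outside 37.8–58.6% ✗
Tm: Tm = 64.9 + 41·(11 − 16.4)/18 = 52.6°C ✓
length: length 18 ✓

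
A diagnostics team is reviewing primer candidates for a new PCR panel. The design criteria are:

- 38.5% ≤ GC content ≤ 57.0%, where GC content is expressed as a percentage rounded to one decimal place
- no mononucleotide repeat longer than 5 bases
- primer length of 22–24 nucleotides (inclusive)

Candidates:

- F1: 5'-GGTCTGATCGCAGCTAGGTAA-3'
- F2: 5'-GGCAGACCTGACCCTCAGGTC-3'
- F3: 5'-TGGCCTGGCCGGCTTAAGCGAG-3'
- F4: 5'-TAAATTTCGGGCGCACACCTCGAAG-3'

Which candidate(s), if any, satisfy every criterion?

F1 (21 nt, A=5 T=5 G=7 C=4): GC 11/21 = 52.4% ✓; longest run = 2 ✓; length 21, outside 22–24 ✗ — fails.
F2 (21 nt, A=4 T=3 G=6 C=8): GC 14/21 = 66.7%, outside 38.5–57.0% ✗; longest run = 3 ✓; length 21, outside 22–24 ✗ — fails.
F3 (22 nt, A=3 T=4 G=9 C=6): GC 15/22 = 68.2%, outside 38.5–57.0% ✗; longest run = 2 ✓; length 22 ✓ — fails.
F4 (25 nt, A=7 T=5 G=6 C=7): GC 13/25 = 52.0% ✓; longest run = 3 ✓; length 25, outside 22–24 ✗ — fails.

None of the candidates satisfy all criteria.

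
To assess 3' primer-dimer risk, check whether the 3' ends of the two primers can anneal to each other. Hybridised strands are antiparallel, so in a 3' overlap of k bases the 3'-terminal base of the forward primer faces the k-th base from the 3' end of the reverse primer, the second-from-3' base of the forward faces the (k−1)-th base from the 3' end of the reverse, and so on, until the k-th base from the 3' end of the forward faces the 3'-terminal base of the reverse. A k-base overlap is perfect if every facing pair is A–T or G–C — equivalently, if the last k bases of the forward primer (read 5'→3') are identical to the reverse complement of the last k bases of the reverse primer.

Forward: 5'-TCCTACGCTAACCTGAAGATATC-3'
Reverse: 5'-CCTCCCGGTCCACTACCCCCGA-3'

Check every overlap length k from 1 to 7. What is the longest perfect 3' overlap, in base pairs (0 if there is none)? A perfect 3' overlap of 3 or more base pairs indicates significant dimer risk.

Last 7 bases (5'→3') — forward …AGATATC, reverse …CCCCCGA.
Reverse complement of the reverse primer's last 7 bases: TCGGGGG; its first k bases are the reverse complement of the reverse primer's last k bases, so a perfect k-base overlap needs the forward primer's last k bases to equal them.
Comparing (forward last k vs required): k=1: C vs T ✗; k=2: TC vs TC ✓; k=3: ATC vs TCG ✗; k=4: TATC vs TCGG ✗; k=5: ATATC vs TCGGG ✗; k=6: GATATC vs TCGGGG ✗; k=7: AGATATC vs TCGGGGG ✗.
Only k = 2 is perfect, so the longest perfect 3' overlap is 2.

Longest perfect overlap: 2 complementary base pairs; below the dimer-risk threshold (threshold 3).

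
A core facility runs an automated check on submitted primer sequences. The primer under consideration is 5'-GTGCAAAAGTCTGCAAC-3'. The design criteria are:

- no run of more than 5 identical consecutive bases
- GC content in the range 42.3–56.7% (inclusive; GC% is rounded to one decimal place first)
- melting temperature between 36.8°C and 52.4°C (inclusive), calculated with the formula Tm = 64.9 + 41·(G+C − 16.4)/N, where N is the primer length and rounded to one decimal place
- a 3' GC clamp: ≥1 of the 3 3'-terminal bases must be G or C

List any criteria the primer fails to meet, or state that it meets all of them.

Meets all criteria.

Base counts: A=6, T=3, G=4, C=4 (length 17).
homopolymer run: longest run = 4 ✓
GC content: GC 8/17 = 47.1% ✓
Tm: Tm = 64.9 + 41·(8 − 16.4)/17 = 44.6°C ✓
GC clamp: 3' end AAC has 1 G/C ✓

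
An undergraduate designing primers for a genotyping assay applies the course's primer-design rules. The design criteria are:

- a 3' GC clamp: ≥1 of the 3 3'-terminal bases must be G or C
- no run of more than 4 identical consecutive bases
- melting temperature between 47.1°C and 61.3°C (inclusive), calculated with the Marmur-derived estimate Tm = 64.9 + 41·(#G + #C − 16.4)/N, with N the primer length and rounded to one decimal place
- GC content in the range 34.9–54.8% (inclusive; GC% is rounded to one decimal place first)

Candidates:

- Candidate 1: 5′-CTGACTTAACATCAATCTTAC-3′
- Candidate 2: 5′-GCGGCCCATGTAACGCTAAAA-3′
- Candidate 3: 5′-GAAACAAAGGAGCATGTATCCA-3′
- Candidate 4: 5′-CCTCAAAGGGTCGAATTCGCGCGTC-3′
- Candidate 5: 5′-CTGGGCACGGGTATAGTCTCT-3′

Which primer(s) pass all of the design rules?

Candidate 3 only.

Candidate 1 (21 nt, A=7 T=7 G=1 C=6): 3' end TAC has 1 G/C ✓; longest run = 2 ✓; Tm = 64.9 + 41·(7 − 16.4)/21 = 46.5°C, outside 47.1–61.3°C ✗; GC 7/21 = 33.3%, outside 34.9–54.8% ✗ — fails.
Candidate 2 (21 nt, A=7 T=3 G=5 C=6): 3' end AAA has 0 G/C, need ≥1 ✗; longest run = 4 ✓; Tm = 64.9 + 41·(11 − 16.4)/21 = 54.4°C ✓; GC 11/21 = 52.4% ✓ — fails.
Candidate 3 (22 nt, A=10 T=3 G=5 C=4): 3' end CCA has 2 G/C ✓; longest run = 3 ✓; Tm = 64.9 + 41·(9 − 16.4)/22 = 51.1°C ✓; GC 9/22 = 40.9% ✓ — passes.
Candidate 4 (25 nt, A=5 T=5 G=7 C=8): 3' end GTC has 2 G/C ✓; longest run = 3 ✓; Tm = 64.9 + 41·(15 − 16.4)/25 = 62.6°C, outside 47.1–61.3°C ✗; GC 15/25 = 60.0%, outside 34.9–54.8% ✗ — fails.
Candidate 5 (21 nt, A=3 T=6 G=7 C=5): 3' end TCT has 1 G/C ✓; longest run = 3 ✓; Tm = 64.9 + 41·(12 − 16.4)/21 = 56.3°C ✓; GC 12/21 = 57.1%, outside 34.9–54.8% ✗ — fails.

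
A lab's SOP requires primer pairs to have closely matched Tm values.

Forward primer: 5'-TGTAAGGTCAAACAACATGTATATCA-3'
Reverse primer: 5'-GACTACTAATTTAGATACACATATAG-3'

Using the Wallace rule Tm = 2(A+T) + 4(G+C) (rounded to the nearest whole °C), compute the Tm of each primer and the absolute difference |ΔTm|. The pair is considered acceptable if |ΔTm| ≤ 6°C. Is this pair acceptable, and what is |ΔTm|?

Forward: A=11 T=7 G=4 C=4 → Tm = 2·18 + 4·8 = 68°C.
Reverse: A=11 T=8 G=3 C=4 → Tm = 2·19 + 4·7 = 66°C.
|ΔTm| = |68 − 66| = 2°C, ≤ 6°C.

|ΔTm| = 2°C; the pair is acceptable.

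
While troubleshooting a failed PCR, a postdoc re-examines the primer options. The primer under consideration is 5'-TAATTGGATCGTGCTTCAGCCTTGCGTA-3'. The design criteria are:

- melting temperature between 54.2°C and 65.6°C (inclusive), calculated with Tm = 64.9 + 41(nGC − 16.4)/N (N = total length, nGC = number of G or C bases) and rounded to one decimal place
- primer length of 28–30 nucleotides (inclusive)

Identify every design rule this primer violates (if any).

Meets all criteria.

Base counts: A=5, T=10, G=7, C=6 (length 28).
Tm: Tm = 64.9 + 41·(13 − 16.4)/28 = 59.9°C ✓
length: length 28 ✓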